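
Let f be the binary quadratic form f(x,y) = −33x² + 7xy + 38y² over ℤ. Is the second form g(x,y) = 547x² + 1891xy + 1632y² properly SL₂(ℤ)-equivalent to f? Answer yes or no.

D₁ = 5065, D₂ = 5065
river cycle of f (length 118): (38, 69, -2), (-2, 71, 3), (3, 67, -48), (-48, 29, 22), (22, 59, -18), (-18, 49, 37), (37, 25, -30), (-30, 35, 32), (32, 29, -33), (-33, 37, 28), … (108 more)
river cycle of g (length 118): (38, 69, -2), (-2, 71, 3), (3, 67, -48), (-48, 29, 22), (22, 59, -18), (-18, 49, 37), (37, 25, -30), (-30, 35, 32), (32, 29, -33), (-33, 37, 28), … (108 more)
cycles coincide ⇒ equivalent

yes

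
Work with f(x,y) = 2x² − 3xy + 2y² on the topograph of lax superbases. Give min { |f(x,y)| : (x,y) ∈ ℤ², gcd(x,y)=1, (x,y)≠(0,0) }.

translate: b→1 (≡-3 mod 4), so (2,-3,2)→(2,1,1)
flip: (2,1,1)→(1,-1,2)
translate: b→1 (≡-1 mod 2), so (1,-1,2)→(1,1,2)
reduced (well bottom): (1,1,2) with a≤c, −a<b≤a
well minimum = a = 1

1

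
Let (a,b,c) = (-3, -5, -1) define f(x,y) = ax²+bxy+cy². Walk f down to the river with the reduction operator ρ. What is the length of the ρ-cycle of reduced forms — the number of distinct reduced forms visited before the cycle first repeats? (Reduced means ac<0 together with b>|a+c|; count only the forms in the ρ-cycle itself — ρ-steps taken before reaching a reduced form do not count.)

D = 13, ⌊√D⌋ = 3
descent: ρ → (-1,3,1)  [lands on river]
river: ρ → (1,3,-1)
ρ-cycle length = 2 (tail of 1 descent step not counted)

2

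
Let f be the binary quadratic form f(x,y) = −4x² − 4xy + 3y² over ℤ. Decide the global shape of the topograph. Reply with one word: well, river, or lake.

D = b²−4ac = (-4)² − 4·(-4)·3 = 64
D = 8² is a perfect square ⇒ form factors over ℤ ⇒ lakes

lake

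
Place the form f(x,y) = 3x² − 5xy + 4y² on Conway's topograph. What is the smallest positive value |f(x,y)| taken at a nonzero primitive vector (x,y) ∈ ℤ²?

translate: b→1 (≡-5 mod 6), so (3,-5,4)→(3,1,2)
flip: (3,1,2)→(2,-1,3)
reduced (well bottom): (2,-1,3) with a≤c, −a<b≤a
well minimum = a = 2

2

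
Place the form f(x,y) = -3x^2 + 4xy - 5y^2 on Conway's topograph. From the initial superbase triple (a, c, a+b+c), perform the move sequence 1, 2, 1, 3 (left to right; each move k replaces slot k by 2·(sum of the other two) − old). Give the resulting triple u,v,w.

start (-3,-5,-4) = (f(1,0),f(0,1),f(1,1))
replace slot 1: 2·((-5)+(-4)) − (-3) = -15 → (-15,-5,-4)
replace slot 2: 2·((-15)+(-4)) − (-5) = -33 → (-15,-33,-4)
replace slot 1: 2·((-33)+(-4)) − (-15) = -59 → (-59,-33,-4)
replace slot 3: 2·((-59)+(-33)) − (-4) = -180 → (-59,-33,-180)

-59,-33,-180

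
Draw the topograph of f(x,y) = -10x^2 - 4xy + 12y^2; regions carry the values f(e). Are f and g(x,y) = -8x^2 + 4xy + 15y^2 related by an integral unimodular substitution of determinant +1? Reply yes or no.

D₁ = 496, D₂ = 496
river cycle of f (length 8): (12, 4, -10), (-10, 16, 6), (6, 20, -4), (-4, 20, 6), (6, 16, -10), (-10, 4, 12), (12, 20, -2), (-2, 20, 12)
river cycle of g (length 16): (-8, 20, 3), (3, 22, -1), (-1, 22, 3), (3, 20, -8), (-8, 12, 11), (11, 10, -9), (-9, 8, 12), (12, 16, -5), (-5, 14, 15), (15, 16, -4), … (6 more)
cycles differ ⇒ inequivalent

no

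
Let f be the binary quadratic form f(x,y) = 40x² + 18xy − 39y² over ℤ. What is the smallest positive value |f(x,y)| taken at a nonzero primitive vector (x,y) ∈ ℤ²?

river: ρ → (-39,60,19)
river: ρ → (19,54,-48)
river: ρ → (-48,42,25)
river: ρ → (25,58,-32)
river: ρ → (-32,70,13)
river: ρ → (13,60,-57)
river: ρ → (-57,54,16)
river: ρ → (16,74,-17)
river: ρ → (-17,62,40)
river: ρ → (40,18,-39)
closes: descent 0, river 10
min |a| on river = 13

13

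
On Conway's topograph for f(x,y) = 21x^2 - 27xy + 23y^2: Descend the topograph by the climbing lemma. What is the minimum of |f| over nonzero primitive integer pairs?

translate: b→15 (≡-27 mod 42), so (21,-27,23)→(21,15,17)
flip: (21,15,17)→(17,-15,21)
reduced (well bottom): (17,-15,21) with a≤c, −a<b≤a
well minimum = a = 17

17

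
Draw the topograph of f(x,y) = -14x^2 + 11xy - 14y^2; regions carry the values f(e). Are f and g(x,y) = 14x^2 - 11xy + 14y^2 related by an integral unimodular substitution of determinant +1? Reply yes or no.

D₁ = -663, D₂ = -663
f is negative-definite; reduce −f:
−f: flip: (14,-11,14)→(14,11,14)
−f: reduced (well bottom): (14,11,14) with a≤c, −a<b≤a
flip sign back: reduced form of f is (-14,-11,-14)
g: flip: (14,-11,14)→(14,11,14)
g: reduced (well bottom): (14,11,14) with a≤c, −a<b≤a
reduced forms (-14, -11, -14) vs (14, 11, 14) ⇒ inequivalent

no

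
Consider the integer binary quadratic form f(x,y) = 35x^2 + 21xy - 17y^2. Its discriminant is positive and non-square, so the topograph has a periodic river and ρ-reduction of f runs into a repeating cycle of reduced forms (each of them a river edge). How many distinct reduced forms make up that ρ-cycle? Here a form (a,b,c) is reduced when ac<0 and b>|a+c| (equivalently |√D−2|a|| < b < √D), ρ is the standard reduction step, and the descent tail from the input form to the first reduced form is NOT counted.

D = 2821, ⌊√D⌋ = 53
river: ρ → (-17,47,9)
river: ρ → (9,43,-27)
river: ρ → (-27,11,25)
river: ρ → (25,39,-13)
river: ρ → (-13,39,25)
river: ρ → (25,11,-27)
river: ρ → (-27,43,9)
river: ρ → (9,47,-17)
river: ρ → (-17,21,35)
river: ρ → (35,49,-3)
river: ρ → (-3,53,1)
river: ρ → (1,53,-3)
river: ρ → (-3,49,35)
river: ρ → (35,21,-17)
ρ-cycle length = 14 (tail of 0 descent steps not counted)

14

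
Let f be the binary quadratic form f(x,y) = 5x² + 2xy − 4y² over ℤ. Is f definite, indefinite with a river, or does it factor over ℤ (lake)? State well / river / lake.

D = b²−4ac = 2² − 4·5·(-4) = 84
D > 0 non-square ⇒ indefinite ⇒ periodic river

river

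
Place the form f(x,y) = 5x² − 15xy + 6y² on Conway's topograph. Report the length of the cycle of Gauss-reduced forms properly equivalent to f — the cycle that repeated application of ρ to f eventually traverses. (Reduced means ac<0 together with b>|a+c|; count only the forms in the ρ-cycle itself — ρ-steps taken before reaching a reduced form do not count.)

D = 105, ⌊√D⌋ = 10
descent: ρ → (6,3,-4)  [lands on river]
river: ρ → (-4,5,5)
river: ρ → (5,5,-4)
river: ρ → (-4,3,6)
river: ρ → (6,9,-1)
river: ρ → (-1,9,6)
ρ-cycle length = 6 (tail of 1 descent step not counted)

6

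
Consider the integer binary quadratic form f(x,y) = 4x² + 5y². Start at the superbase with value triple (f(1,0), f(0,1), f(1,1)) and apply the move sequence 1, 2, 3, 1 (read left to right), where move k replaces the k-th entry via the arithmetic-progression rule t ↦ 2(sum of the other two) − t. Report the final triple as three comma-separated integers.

start (4,5,9) = (f(1,0),f(0,1),f(1,1))
replace slot 1: 2·(5+9) − 4 = 24 → (24,5,9)
replace slot 2: 2·(24+9) − 5 = 61 → (24,61,9)
replace slot 3: 2·(24+61) − 9 = 161 → (24,61,161)
replace slot 1: 2·(61+161) − 24 = 420 → (420,61,161)

420,61,161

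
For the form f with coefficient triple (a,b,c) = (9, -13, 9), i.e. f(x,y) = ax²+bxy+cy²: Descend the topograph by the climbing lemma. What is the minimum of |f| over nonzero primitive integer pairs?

translate: b→5 (≡-13 mod 18), so (9,-13,9)→(9,5,5)
flip: (9,5,5)→(5,-5,9)
translate: b→5 (≡-5 mod 10), so (5,-5,9)→(5,5,9)
reduced (well bottom): (5,5,9) with a≤c, −a<b≤a
well minimum = a = 5

5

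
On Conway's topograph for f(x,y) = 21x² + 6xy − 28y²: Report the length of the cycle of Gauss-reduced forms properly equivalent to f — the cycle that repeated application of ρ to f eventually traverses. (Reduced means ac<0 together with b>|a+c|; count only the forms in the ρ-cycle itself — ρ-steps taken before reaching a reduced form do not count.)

D = 2388, ⌊√D⌋ = 48
descent: ρ → (-28,-6,21)
descent: ρ → (21,48,-1)  [lands on river]
river: ρ → (-1,48,21)
river: ρ → (21,36,-13)
river: ρ → (-13,42,12)
river: ρ → (12,30,-31)
river: ρ → (-31,32,11)
river: ρ → (11,34,-28)
river: ρ → (-28,22,17)
river: ρ → (17,46,-4)
river: ρ → (-4,42,39)
river: ρ → (39,36,-7)
river: ρ → (-7,48,3)
river: ρ → (3,48,-7)
river: ρ → (-7,36,39)
river: ρ → (39,42,-4)
river: ρ → (-4,46,17)
river: ρ → (17,22,-28)
river: ρ → (-28,34,11)
river: ρ → (11,32,-31)
river: ρ → (-31,30,12)
river: ρ → (12,42,-13)
river: ρ → (-13,36,21)
ρ-cycle length = 22 (tail of 2 descent steps not counted)

22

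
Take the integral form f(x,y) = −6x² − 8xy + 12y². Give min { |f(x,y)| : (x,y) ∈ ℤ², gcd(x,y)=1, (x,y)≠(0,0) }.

descent: ρ → (12,8,-6)  [lands on river]
river: ρ → (-6,16,4)
river: ρ → (4,16,-6)
river: ρ → (-6,8,12)
river: ρ → (12,16,-2)
river: ρ → (-2,16,12)
closes: descent 1, river 6
min |a| on river = 2

2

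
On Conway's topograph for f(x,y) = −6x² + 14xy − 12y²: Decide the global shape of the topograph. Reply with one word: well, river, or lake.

D = b²−4ac = 14² − 4·(-6)·(-12) = -92
D < 0 ⇒ definite ⇒ every region one sign ⇒ single well

well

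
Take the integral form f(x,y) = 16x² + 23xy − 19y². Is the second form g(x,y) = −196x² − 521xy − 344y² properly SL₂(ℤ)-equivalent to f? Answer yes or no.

D₁ = 1745, D₂ = 1745
river cycle of f (length 18): (-19, 15, 20), (20, 25, -14), (-14, 31, 14), (14, 25, -20), (-20, 15, 19), (19, 23, -16), (-16, 41, 1), (1, 41, -16), (-16, 23, 19), (19, 15, -20), … (8 more)
river cycle of g (length 18): (-19, 15, 20), (20, 25, -14), (-14, 31, 14), (14, 25, -20), (-20, 15, 19), (19, 23, -16), (-16, 41, 1), (1, 41, -16), (-16, 23, 19), (19, 15, -20), … (8 more)
cycles coincide ⇒ equivalent

yes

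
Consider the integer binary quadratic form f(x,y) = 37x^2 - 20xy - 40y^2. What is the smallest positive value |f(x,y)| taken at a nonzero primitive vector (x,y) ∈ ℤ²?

descent: ρ → (-40,20,37)  [lands on river]
river: ρ → (37,54,-23)
river: ρ → (-23,38,53)
river: ρ → (53,68,-8)
river: ρ → (-8,76,17)
river: ρ → (17,60,-40)
closes: descent 1, river 6
min |a| on river = 8

8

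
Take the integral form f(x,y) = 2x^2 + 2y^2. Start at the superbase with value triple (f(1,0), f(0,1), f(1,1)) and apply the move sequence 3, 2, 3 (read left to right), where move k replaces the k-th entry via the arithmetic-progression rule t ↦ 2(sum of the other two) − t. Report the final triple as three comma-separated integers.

start (2,2,4) = (f(1,0),f(0,1),f(1,1))
replace slot 3: 2·(2+2) − 4 = 4 → (2,2,4)
replace slot 2: 2·(2+4) − 2 = 10 → (2,10,4)
replace slot 3: 2·(2+10) − 4 = 20 → (2,10,20)

2,10,20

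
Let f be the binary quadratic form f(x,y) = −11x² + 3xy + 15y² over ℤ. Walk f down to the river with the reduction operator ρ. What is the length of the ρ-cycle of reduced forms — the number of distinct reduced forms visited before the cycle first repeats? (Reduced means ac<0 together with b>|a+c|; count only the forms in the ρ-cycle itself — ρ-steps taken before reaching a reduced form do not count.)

D = 669, ⌊√D⌋ = 25
descent: ρ → (15,-3,-11)
descent: ρ → (-11,25,1)  [lands on river]
river: ρ → (1,25,-11)
river: ρ → (-11,19,7)
river: ρ → (7,23,-5)
river: ρ → (-5,17,19)
river: ρ → (19,21,-3)
river: ρ → (-3,21,19)
river: ρ → (19,17,-5)
river: ρ → (-5,23,7)
river: ρ → (7,19,-11)
ρ-cycle length = 10 (tail of 2 descent steps not counted)

10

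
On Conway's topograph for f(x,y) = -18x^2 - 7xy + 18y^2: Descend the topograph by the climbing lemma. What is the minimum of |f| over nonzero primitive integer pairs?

descent: ρ → (18,7,-18)  [lands on river]
river: ρ → (-18,29,7)
river: ρ → (7,27,-22)
river: ρ → (-22,17,12)
river: ρ → (12,31,-8)
river: ρ → (-8,33,8)
river: ρ → (8,31,-12)
river: ρ → (-12,17,22)
river: ρ → (22,27,-7)
river: ρ → (-7,29,18)
closes: descent 1, river 10
min |a| on river = 7

7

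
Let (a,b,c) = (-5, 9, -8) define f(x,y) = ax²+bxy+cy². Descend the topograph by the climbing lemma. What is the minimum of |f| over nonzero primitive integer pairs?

translate: b→1 (≡-9 mod 10), so (5,-9,8)→(5,1,4)
flip: (5,1,4)→(4,-1,5)
reduced (well bottom): (4,-1,5) with a≤c, −a<b≤a
well minimum |f| = |-4| = 4 (negative-definite)

4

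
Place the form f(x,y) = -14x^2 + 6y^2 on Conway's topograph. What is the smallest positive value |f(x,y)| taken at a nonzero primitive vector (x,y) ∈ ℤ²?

descent: ρ → (6,12,-8)  [lands on river]
river: ρ → (-8,4,10)
river: ρ → (10,16,-2)
river: ρ → (-2,16,10)
river: ρ → (10,4,-8)
river: ρ → (-8,12,6)
closes: descent 1, river 6
min |a| on river = 2

2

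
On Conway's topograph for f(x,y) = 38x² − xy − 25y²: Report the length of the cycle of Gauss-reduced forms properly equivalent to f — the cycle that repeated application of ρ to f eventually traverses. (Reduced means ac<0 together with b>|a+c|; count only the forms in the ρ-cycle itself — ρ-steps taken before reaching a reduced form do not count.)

D = 3801, ⌊√D⌋ = 61
descent: ρ → (-25,51,12)  [lands on river]
river: ρ → (12,45,-37)
river: ρ → (-37,29,20)
river: ρ → (20,51,-15)
river: ρ → (-15,39,38)
river: ρ → (38,37,-16)
river: ρ → (-16,59,5)
river: ρ → (5,61,-4)
river: ρ → (-4,59,20)
river: ρ → (20,61,-1)
river: ρ → (-1,61,20)
river: ρ → (20,59,-4)
river: ρ → (-4,61,5)
river: ρ → (5,59,-16)
river: ρ → (-16,37,38)
river: ρ → (38,39,-15)
river: ρ → (-15,51,20)
river: ρ → (20,29,-37)
river: ρ → (-37,45,12)
river: ρ → (12,51,-25)
river: ρ → (-25,49,14)
river: ρ → (14,35,-46)
river: ρ → (-46,57,3)
river: ρ → (3,57,-46)
river: ρ → (-46,35,14)
river: ρ → (14,49,-25)
ρ-cycle length = 26 (tail of 1 descent step not counted)

26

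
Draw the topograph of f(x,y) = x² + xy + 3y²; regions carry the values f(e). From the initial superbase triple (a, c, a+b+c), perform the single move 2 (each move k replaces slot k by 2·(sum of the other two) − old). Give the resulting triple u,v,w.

start (1,3,5) = (f(1,0),f(0,1),f(1,1))
replace slot 2: 2·(1+5) − 3 = 9 → (1,9,5)

1,9,5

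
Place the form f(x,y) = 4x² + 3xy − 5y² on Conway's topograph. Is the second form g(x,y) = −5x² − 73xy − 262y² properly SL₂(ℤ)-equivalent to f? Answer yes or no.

D₁ = 89, D₂ = 89
river cycle of f (length 14): (-5, 7, 2), (2, 9, -1), (-1, 9, 2), (2, 7, -5), (-5, 3, 4), (4, 5, -4), (-4, 3, 5), (5, 7, -2), (-2, 9, 1), (1, 9, -2), … (4 more)
river cycle of g (length 14): (-5, 7, 2), (2, 9, -1), (-1, 9, 2), (2, 7, -5), (-5, 3, 4), (4, 5, -4), (-4, 3, 5), (5, 7, -2), (-2, 9, 1), (1, 9, -2), … (4 more)
cycles coincide ⇒ equivalent

yes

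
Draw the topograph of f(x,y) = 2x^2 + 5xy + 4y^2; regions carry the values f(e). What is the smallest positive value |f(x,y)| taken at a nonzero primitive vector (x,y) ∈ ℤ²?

translate: b→1 (≡5 mod 4), so (2,5,4)→(2,1,1)
flip: (2,1,1)→(1,-1,2)
translate: b→1 (≡-1 mod 2), so (1,-1,2)→(1,1,2)
reduced (well bottom): (1,1,2) with a≤c, −a<b≤a
well minimum = a = 1

1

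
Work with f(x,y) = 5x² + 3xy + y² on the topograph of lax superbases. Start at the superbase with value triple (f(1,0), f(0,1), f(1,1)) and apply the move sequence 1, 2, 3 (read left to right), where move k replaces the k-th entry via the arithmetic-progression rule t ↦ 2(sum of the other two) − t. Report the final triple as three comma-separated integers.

start (5,1,9) = (f(1,0),f(0,1),f(1,1))
replace slot 1: 2·(1+9) − 5 = 15 → (15,1,9)
replace slot 2: 2·(15+9) − 1 = 47 → (15,47,9)
replace slot 3: 2·(15+47) − 9 = 115 → (15,47,115)

15,47,115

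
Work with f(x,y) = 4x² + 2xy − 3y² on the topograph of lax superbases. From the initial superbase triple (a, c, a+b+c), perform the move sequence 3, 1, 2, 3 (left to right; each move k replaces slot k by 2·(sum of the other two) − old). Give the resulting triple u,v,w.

start (4,-3,3) = (f(1,0),f(0,1),f(1,1))
replace slot 3: 2·(4+(-3)) − 3 = -1 → (4,-3,-1)
replace slot 1: 2·((-3)+(-1)) − 4 = -12 → (-12,-3,-1)
replace slot 2: 2·((-12)+(-1)) − (-3) = -23 → (-12,-23,-1)
replace slot 3: 2·((-12)+(-23)) − (-1) = -69 → (-12,-23,-69)

-12,-23,-69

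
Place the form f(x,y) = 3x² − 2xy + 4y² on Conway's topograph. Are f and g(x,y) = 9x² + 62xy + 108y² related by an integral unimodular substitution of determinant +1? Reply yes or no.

D₁ = -44, D₂ = -44
f: reduced (well bottom): (3,-2,4) with a≤c, −a<b≤a
g: translate: b→8 (≡62 mod 18), so (9,62,108)→(9,8,3)
g: flip: (9,8,3)→(3,-8,9)
g: translate: b→-2 (≡-8 mod 6), so (3,-8,9)→(3,-2,4)
g: reduced (well bottom): (3,-2,4) with a≤c, −a<b≤a
reduced forms (3, -2, 4) vs (3, -2, 4) ⇒ equivalent

yes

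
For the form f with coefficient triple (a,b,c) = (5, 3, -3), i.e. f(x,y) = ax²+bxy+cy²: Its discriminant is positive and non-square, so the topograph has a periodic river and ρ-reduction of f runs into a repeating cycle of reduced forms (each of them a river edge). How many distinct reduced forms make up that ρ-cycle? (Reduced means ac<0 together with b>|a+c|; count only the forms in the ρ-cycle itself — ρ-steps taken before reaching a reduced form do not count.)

D = 69, ⌊√D⌋ = 8
river: ρ → (-3,3,5)
river: ρ → (5,7,-1)
river: ρ → (-1,7,5)
river: ρ → (5,3,-3)
ρ-cycle length = 4 (tail of 0 descent steps not counted)

4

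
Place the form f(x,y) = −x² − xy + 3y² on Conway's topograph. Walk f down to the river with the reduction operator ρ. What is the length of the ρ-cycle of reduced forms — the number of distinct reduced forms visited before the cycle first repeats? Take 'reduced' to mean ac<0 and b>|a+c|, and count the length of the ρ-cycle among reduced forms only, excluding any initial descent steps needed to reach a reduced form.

D = 13, ⌊√D⌋ = 3
descent: ρ → (3,1,-1)
descent: ρ → (-1,3,1)  [lands on river]
river: ρ → (1,3,-1)
ρ-cycle length = 2 (tail of 2 descent steps not counted)

2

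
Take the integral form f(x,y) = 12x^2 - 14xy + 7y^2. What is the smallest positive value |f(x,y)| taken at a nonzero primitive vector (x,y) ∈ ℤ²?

translate: b→10 (≡-14 mod 24), so (12,-14,7)→(12,10,5)
flip: (12,10,5)→(5,-10,12)
translate: b→0 (≡-10 mod 10), so (5,-10,12)→(5,0,7)
reduced (well bottom): (5,0,7) with a≤c, −a<b≤a
well minimum = a = 5

5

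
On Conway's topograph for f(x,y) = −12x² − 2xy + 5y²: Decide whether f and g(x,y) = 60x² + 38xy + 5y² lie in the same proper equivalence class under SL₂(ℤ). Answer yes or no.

D₁ = 244, D₂ = 244
river cycle of f (length 22): (5, 12, -5), (-5, 8, 9), (9, 10, -4), (-4, 14, 3), (3, 10, -12), (-12, 14, 1), (1, 14, -12), (-12, 10, 3), (3, 14, -4), (-4, 10, 9), … (12 more)
river cycle of g (length 22): (5, 12, -5), (-5, 8, 9), (9, 10, -4), (-4, 14, 3), (3, 10, -12), (-12, 14, 1), (1, 14, -12), (-12, 10, 3), (3, 14, -4), (-4, 10, 9), … (12 more)
cycles coincide ⇒ equivalent

yes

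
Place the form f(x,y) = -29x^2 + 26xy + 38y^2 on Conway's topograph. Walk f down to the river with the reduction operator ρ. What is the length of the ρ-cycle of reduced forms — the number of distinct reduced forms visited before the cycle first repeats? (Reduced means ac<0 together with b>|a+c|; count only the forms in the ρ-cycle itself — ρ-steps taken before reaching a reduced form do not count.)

D = 5084, ⌊√D⌋ = 71
river: ρ → (38,50,-17)
river: ρ → (-17,52,35)
river: ρ → (35,18,-34)
river: ρ → (-34,50,19)
river: ρ → (19,64,-13)
river: ρ → (-13,66,14)
river: ρ → (14,46,-53)
river: ρ → (-53,60,7)
river: ρ → (7,66,-26)
river: ρ → (-26,38,35)
river: ρ → (35,32,-29)
river: ρ → (-29,26,38)
ρ-cycle length = 12 (tail of 0 descent steps not counted)

12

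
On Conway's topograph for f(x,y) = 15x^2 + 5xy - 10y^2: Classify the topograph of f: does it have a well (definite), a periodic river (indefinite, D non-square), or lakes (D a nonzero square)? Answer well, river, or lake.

D = b²−4ac = 5² − 4·15·(-10) = 625
D = 25² is a perfect square ⇒ form factors over ℤ ⇒ lakes

lake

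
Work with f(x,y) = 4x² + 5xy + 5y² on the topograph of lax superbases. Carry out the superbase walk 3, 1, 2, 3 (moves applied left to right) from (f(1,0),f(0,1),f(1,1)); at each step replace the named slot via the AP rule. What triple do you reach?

start (4,5,14) = (f(1,0),f(0,1),f(1,1))
replace slot 3: 2·(4+5) − 14 = 4 → (4,5,4)
replace slot 1: 2·(5+4) − 4 = 14 → (14,5,4)
replace slot 2: 2·(14+4) − 5 = 31 → (14,31,4)
replace slot 3: 2·(14+31) − 4 = 86 → (14,31,86)

14,31,86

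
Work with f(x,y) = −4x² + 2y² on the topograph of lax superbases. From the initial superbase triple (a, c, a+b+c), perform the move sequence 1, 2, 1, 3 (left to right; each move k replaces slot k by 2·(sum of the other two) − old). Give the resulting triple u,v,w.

start (-4,2,-2) = (f(1,0),f(0,1),f(1,1))
replace slot 1: 2·(2+(-2)) − (-4) = 4 → (4,2,-2)
replace slot 2: 2·(4+(-2)) − 2 = 2 → (4,2,-2)
replace slot 1: 2·(2+(-2)) − 4 = -4 → (-4,2,-2)
replace slot 3: 2·((-4)+2) − (-2) = -2 → (-4,2,-2)

-4,2,-2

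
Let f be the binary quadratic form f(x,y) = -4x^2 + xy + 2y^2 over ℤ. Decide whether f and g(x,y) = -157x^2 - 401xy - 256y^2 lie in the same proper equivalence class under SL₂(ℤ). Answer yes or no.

D₁ = 33, D₂ = 33
river cycle of f (length 4): (2, 3, -3), (-3, 3, 2), (2, 5, -1), (-1, 5, 2)
river cycle of g (length 4): (-1, 5, 2), (2, 3, -3), (-3, 3, 2), (2, 5, -1)
cycles coincide ⇒ equivalent

yes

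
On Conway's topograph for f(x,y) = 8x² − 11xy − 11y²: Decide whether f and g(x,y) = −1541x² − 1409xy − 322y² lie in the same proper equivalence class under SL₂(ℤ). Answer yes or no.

D₁ = 473, D₂ = 473
river cycle of f (length 4): (-11, 11, 8), (8, 21, -1), (-1, 21, 8), (8, 11, -11)
river cycle of g (length 4): (-11, 11, 8), (8, 21, -1), (-1, 21, 8), (8, 11, -11)
cycles coincide ⇒ equivalent

yes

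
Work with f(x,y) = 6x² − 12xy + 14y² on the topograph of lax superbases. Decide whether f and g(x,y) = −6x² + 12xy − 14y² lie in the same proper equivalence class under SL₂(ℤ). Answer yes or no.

D₁ = -192, D₂ = -192
f: translate: b→0 (≡-12 mod 12), so (6,-12,14)→(6,0,8)
f: reduced (well bottom): (6,0,8) with a≤c, −a<b≤a
g is negative-definite; reduce −g:
−g: translate: b→0 (≡-12 mod 12), so (6,-12,14)→(6,0,8)
−g: reduced (well bottom): (6,0,8) with a≤c, −a<b≤a
flip sign back: reduced form of g is (-6,0,-8)
reduced forms (6, 0, 8) vs (-6, 0, -8) ⇒ inequivalent

no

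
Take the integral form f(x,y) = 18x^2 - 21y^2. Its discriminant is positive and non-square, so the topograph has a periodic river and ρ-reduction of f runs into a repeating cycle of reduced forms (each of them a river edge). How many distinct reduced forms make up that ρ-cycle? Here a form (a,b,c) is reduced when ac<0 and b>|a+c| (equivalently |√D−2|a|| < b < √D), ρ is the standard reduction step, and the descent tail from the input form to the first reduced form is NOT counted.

D = 1512, ⌊√D⌋ = 38
descent: ρ → (-21,0,18)
descent: ρ → (18,36,-3)  [lands on river]
river: ρ → (-3,36,18)
ρ-cycle length = 2 (tail of 2 descent steps not counted)

2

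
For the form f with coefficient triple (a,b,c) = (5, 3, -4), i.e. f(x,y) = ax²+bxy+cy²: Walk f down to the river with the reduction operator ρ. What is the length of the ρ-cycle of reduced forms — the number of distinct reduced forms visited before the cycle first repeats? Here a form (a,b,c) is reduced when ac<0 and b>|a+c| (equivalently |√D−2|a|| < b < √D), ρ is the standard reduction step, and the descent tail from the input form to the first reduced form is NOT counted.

D = 89, ⌊√D⌋ = 9
river: ρ → (-4,5,4)
river: ρ → (4,3,-5)
river: ρ → (-5,7,2)
river: ρ → (2,9,-1)
river: ρ → (-1,9,2)
river: ρ → (2,7,-5)
river: ρ → (-5,3,4)
river: ρ → (4,5,-4)
river: ρ → (-4,3,5)
river: ρ → (5,7,-2)
river: ρ → (-2,9,1)
river: ρ → (1,9,-2)
river: ρ → (-2,7,5)
river: ρ → (5,3,-4)
ρ-cycle length = 14 (tail of 0 descent steps not counted)

14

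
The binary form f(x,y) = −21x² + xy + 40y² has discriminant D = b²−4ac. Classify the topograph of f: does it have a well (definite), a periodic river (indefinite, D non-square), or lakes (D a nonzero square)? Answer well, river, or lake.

D = b²−4ac = 1² − 4·(-21)·40 = 3361
D > 0 non-square ⇒ indefinite ⇒ periodic river

river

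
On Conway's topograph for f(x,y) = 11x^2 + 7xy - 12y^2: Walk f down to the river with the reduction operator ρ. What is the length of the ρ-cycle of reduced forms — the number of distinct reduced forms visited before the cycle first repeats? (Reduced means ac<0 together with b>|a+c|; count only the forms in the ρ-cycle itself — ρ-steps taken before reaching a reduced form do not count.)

D = 577, ⌊√D⌋ = 24
river: ρ → (-12,17,6)
river: ρ → (6,19,-9)
river: ρ → (-9,17,8)
river: ρ → (8,15,-11)
river: ρ → (-11,7,12)
river: ρ → (12,17,-6)
river: ρ → (-6,19,9)
river: ρ → (9,17,-8)
river: ρ → (-8,15,11)
river: ρ → (11,7,-12)
ρ-cycle length = 10 (tail of 0 descent steps not counted)

10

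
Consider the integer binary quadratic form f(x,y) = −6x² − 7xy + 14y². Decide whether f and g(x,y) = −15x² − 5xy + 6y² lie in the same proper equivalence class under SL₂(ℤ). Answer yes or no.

D₁ = 385, D₂ = 385
river cycle of f (length 12): (-6, 17, 4), (4, 15, -10), (-10, 5, 9), (9, 13, -6), (-6, 11, 11), (11, 11, -6), (-6, 13, 9), (9, 5, -10), (-10, 15, 4), (4, 17, -6), … (2 more)
river cycle of g (length 12): (6, 17, -4), (-4, 15, 10), (10, 5, -9), (-9, 13, 6), (6, 11, -11), (-11, 11, 6), (6, 13, -9), (-9, 5, 10), (10, 15, -4), (-4, 17, 6), … (2 more)
cycles differ ⇒ inequivalent

no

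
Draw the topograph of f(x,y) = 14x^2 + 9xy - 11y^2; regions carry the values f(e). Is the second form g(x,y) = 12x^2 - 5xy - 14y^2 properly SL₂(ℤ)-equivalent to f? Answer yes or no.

D₁ = 697, D₂ = 697
river cycle of f (length 18): (-11, 13, 12), (12, 11, -12), (-12, 13, 11), (11, 9, -14), (-14, 19, 6), (6, 17, -17), (-17, 17, 6), (6, 19, -14), (-14, 9, 11), (11, 13, -12), … (8 more)
river cycle of g (length 10): (-14, 5, 12), (12, 19, -7), (-7, 23, 6), (6, 25, -3), (-3, 23, 14), (14, 5, -12), (-12, 19, 7), (7, 23, -6), (-6, 25, 3), (3, 23, -14)
cycles differ ⇒ inequivalent

no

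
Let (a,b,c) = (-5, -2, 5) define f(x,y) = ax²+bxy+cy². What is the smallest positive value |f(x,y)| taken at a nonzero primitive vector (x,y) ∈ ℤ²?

descent: ρ → (5,2,-5)  [lands on river]
river: ρ → (-5,8,2)
river: ρ → (2,8,-5)
river: ρ → (-5,2,5)
river: ρ → (5,8,-2)
river: ρ → (-2,8,5)
closes: descent 1, river 6
min |a| on river = 2

2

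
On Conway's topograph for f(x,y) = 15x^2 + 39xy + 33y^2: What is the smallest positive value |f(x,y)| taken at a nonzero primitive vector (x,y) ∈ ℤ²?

translate: b→9 (≡39 mod 30), so (15,39,33)→(15,9,9)
flip: (15,9,9)→(9,-9,15)
translate: b→9 (≡-9 mod 18), so (9,-9,15)→(9,9,15)
reduced (well bottom): (9,9,15) with a≤c, −a<b≤a
well minimum = a = 9

9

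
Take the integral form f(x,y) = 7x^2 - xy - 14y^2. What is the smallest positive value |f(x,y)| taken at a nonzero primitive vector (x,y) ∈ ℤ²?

descent: ρ → (-14,1,7)
descent: ρ → (7,13,-8)  [lands on river]
river: ρ → (-8,19,1)
river: ρ → (1,19,-8)
river: ρ → (-8,13,7)
river: ρ → (7,15,-6)
river: ρ → (-6,9,13)
river: ρ → (13,17,-2)
river: ρ → (-2,19,4)
river: ρ → (4,13,-14)
river: ρ → (-14,15,3)
river: ρ → (3,15,-14)
river: ρ → (-14,13,4)
river: ρ → (4,19,-2)
river: ρ → (-2,17,13)
river: ρ → (13,9,-6)
river: ρ → (-6,15,7)
closes: descent 2, river 16
min |a| on river = 1

1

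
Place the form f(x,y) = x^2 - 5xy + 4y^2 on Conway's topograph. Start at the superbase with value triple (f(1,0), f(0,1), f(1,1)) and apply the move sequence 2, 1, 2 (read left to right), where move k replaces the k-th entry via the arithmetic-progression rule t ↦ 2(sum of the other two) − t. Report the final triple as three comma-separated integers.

start (1,4,0) = (f(1,0),f(0,1),f(1,1))
replace slot 2: 2·(1+0) − 4 = -2 → (1,-2,0)
replace slot 1: 2·((-2)+0) − 1 = -5 → (-5,-2,0)
replace slot 2: 2·((-5)+0) − (-2) = -8 → (-5,-8,0)

-5,-8,0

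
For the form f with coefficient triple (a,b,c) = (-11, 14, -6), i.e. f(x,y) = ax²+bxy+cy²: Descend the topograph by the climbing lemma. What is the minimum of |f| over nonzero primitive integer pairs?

translate: b→8 (≡-14 mod 22), so (11,-14,6)→(11,8,3)
flip: (11,8,3)→(3,-8,11)
translate: b→-2 (≡-8 mod 6), so (3,-8,11)→(3,-2,6)
reduced (well bottom): (3,-2,6) with a≤c, −a<b≤a
well minimum |f| = |-3| = 3 (negative-definite)

3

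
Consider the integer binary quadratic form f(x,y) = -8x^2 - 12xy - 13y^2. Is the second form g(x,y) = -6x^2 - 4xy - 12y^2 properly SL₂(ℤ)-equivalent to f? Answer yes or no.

D₁ = -272, D₂ = -272
f is negative-definite; reduce −f:
−f: translate: b→-4 (≡12 mod 16), so (8,12,13)→(8,-4,9)
−f: reduced (well bottom): (8,-4,9) with a≤c, −a<b≤a
flip sign back: reduced form of f is (-8,4,-9)
g is negative-definite; reduce −g:
−g: reduced (well bottom): (6,4,12) with a≤c, −a<b≤a
flip sign back: reduced form of g is (-6,-4,-12)
reduced forms (-8, 4, -9) vs (-6, -4, -12) ⇒ inequivalent

no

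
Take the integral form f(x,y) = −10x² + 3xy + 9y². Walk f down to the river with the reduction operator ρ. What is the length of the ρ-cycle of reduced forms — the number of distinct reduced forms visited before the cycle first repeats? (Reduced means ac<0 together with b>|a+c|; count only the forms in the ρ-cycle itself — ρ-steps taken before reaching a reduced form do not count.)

D = 369, ⌊√D⌋ = 19
river: ρ → (9,15,-4)
river: ρ → (-4,17,5)
river: ρ → (5,13,-10)
river: ρ → (-10,7,8)
river: ρ → (8,9,-9)
river: ρ → (-9,9,8)
river: ρ → (8,7,-10)
river: ρ → (-10,13,5)
river: ρ → (5,17,-4)
river: ρ → (-4,15,9)
river: ρ → (9,3,-10)
river: ρ → (-10,17,2)
river: ρ → (2,19,-1)
river: ρ → (-1,19,2)
river: ρ → (2,17,-10)
river: ρ → (-10,3,9)
ρ-cycle length = 16 (tail of 0 descent steps not counted)

16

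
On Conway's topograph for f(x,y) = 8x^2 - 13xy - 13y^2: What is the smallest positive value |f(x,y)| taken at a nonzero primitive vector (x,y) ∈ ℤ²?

descent: ρ → (-13,13,8)  [lands on river]
river: ρ → (8,19,-7)
river: ρ → (-7,23,2)
river: ρ → (2,21,-18)
river: ρ → (-18,15,5)
river: ρ → (5,15,-18)
river: ρ → (-18,21,2)
river: ρ → (2,23,-7)
river: ρ → (-7,19,8)
river: ρ → (8,13,-13)
closes: descent 1, river 10
min |a| on river = 2

2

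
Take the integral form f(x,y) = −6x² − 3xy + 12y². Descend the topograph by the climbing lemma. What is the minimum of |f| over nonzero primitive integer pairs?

descent: ρ → (12,3,-6)
descent: ρ → (-6,9,9)  [lands on river]
river: ρ → (9,9,-6)
river: ρ → (-6,15,3)
river: ρ → (3,15,-6)
closes: descent 2, river 4
min |a| on river = 3

3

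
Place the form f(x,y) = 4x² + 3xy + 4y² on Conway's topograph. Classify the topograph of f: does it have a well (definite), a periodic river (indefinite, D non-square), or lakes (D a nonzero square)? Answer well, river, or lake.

D = b²−4ac = 3² − 4·4·4 = -55
D < 0 ⇒ definite ⇒ every region one sign ⇒ single well

well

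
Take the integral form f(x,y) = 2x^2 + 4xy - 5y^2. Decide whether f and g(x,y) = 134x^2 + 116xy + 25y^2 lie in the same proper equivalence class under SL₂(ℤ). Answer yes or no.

D₁ = 56, D₂ = 56
river cycle of f (length 4): (-5, 6, 1), (1, 6, -5), (-5, 4, 2), (2, 4, -5)
river cycle of g (length 4): (2, 4, -5), (-5, 6, 1), (1, 6, -5), (-5, 4, 2)
cycles coincide ⇒ equivalent

yes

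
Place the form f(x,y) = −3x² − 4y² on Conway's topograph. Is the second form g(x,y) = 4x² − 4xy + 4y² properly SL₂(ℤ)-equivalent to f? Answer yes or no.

D₁ = -48, D₂ = -48
f is negative-definite; reduce −f:
−f: reduced (well bottom): (3,0,4) with a≤c, −a<b≤a
flip sign back: reduced form of f is (-3,0,-4)
g: translate: b→4 (≡-4 mod 8), so (4,-4,4)→(4,4,4)
g: reduced (well bottom): (4,4,4) with a≤c, −a<b≤a
reduced forms (-3, 0, -4) vs (4, 4, 4) ⇒ inequivalent

no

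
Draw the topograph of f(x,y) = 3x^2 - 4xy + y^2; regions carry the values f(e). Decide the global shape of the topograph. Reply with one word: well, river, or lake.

D = b²−4ac = (-4)² − 4·3·1 = 4
D = 2² is a perfect square ⇒ form factors over ℤ ⇒ lakes

lake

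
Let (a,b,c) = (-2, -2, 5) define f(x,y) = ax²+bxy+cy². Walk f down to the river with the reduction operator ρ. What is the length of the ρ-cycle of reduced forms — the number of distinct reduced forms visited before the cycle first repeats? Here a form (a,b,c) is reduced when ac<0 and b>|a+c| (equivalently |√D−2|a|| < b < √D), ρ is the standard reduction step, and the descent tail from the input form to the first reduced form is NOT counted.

D = 44, ⌊√D⌋ = 6
descent: ρ → (5,2,-2)
descent: ρ → (-2,6,1)  [lands on river]
river: ρ → (1,6,-2)
ρ-cycle length = 2 (tail of 2 descent steps not counted)

2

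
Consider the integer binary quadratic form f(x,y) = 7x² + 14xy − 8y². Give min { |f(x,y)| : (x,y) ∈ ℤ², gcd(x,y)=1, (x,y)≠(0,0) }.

river: ρ → (-8,18,3)
river: ρ → (3,18,-8)
river: ρ → (-8,14,7)
river: ρ → (7,14,-8)
closes: descent 0, river 4
min |a| on river = 3

3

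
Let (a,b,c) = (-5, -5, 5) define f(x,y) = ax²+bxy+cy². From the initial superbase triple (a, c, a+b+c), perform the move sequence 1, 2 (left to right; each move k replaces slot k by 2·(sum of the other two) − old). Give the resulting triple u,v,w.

start (-5,5,-5) = (f(1,0),f(0,1),f(1,1))
replace slot 1: 2·(5+(-5)) − (-5) = 5 → (5,5,-5)
replace slot 2: 2·(5+(-5)) − 5 = -5 → (5,-5,-5)

5,-5,-5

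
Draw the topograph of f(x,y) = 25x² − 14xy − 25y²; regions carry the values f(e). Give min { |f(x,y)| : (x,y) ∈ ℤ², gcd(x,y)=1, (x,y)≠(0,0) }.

descent: ρ → (-25,14,25)  [lands on river]
river: ρ → (25,36,-14)
river: ρ → (-14,48,7)
river: ρ → (7,50,-7)
river: ρ → (-7,48,14)
river: ρ → (14,36,-25)
closes: descent 1, river 6
min |a| on river = 7

7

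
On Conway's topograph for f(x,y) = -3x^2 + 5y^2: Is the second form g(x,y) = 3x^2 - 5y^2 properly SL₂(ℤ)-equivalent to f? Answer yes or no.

D₁ = 60, D₂ = 60
river cycle of f (length 2): (-3, 6, 2), (2, 6, -3)
river cycle of g (length 2): (3, 6, -2), (-2, 6, 3)
cycles differ ⇒ inequivalent

no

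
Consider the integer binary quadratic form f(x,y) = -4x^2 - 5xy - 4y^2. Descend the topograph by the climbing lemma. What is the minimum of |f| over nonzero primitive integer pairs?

translate: b→-3 (≡5 mod 8), so (4,5,4)→(4,-3,3)
flip: (4,-3,3)→(3,3,4)
reduced (well bottom): (3,3,4) with a≤c, −a<b≤a
well minimum |f| = |-3| = 3 (negative-definite)

3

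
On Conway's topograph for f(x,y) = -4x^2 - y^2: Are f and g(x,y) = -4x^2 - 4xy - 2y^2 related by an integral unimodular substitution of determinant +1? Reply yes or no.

D₁ = -16, D₂ = -16
f is negative-definite; reduce −f:
−f: flip: (4,0,1)→(1,0,4)
−f: reduced (well bottom): (1,0,4) with a≤c, −a<b≤a
flip sign back: reduced form of f is (-1,0,-4)
g is negative-definite; reduce −g:
−g: flip: (4,4,2)→(2,-4,4)
−g: translate: b→0 (≡-4 mod 4), so (2,-4,4)→(2,0,2)
−g: reduced (well bottom): (2,0,2) with a≤c, −a<b≤a
flip sign back: reduced form of g is (-2,0,-2)
reduced forms (-1, 0, -4) vs (-2, 0, -2) ⇒ inequivalent

no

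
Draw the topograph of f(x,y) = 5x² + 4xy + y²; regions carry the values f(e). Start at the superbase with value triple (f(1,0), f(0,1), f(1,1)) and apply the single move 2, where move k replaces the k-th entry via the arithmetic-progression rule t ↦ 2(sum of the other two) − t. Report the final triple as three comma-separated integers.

start (5,1,10) = (f(1,0),f(0,1),f(1,1))
replace slot 2: 2·(5+10) − 1 = 29 → (5,29,10)

5,29,10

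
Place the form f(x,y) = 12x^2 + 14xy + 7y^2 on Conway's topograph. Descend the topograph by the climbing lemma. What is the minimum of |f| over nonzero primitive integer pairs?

translate: b→-10 (≡14 mod 24), so (12,14,7)→(12,-10,5)
flip: (12,-10,5)→(5,10,12)
translate: b→0 (≡10 mod 10), so (5,10,12)→(5,0,7)
reduced (well bottom): (5,0,7) with a≤c, −a<b≤a
well minimum = a = 5

5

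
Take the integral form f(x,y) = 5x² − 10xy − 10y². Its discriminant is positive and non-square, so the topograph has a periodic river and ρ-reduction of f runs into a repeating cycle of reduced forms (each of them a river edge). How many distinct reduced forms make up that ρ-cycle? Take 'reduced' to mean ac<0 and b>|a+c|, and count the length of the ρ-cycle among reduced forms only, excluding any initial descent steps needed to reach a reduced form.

D = 300, ⌊√D⌋ = 17
descent: ρ → (-10,10,5)  [lands on river]
river: ρ → (5,10,-10)
ρ-cycle length = 2 (tail of 1 descent step not counted)

2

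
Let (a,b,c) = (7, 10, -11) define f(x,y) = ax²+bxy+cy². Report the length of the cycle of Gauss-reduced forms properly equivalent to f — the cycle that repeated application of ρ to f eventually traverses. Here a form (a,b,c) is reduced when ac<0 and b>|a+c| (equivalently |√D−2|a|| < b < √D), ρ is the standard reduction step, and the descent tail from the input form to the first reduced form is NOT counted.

D = 408, ⌊√D⌋ = 20
river: ρ → (-11,12,6)
river: ρ → (6,12,-11)
river: ρ → (-11,10,7)
river: ρ → (7,18,-3)
river: ρ → (-3,18,7)
river: ρ → (7,10,-11)
ρ-cycle length = 6 (tail of 0 descent steps not counted)

6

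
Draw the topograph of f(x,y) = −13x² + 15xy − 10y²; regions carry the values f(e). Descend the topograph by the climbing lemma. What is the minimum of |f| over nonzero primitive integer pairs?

translate: b→11 (≡-15 mod 26), so (13,-15,10)→(13,11,8)
flip: (13,11,8)→(8,-11,13)
translate: b→5 (≡-11 mod 16), so (8,-11,13)→(8,5,10)
reduced (well bottom): (8,5,10) with a≤c, −a<b≤a
well minimum |f| = |-8| = 8 (negative-definite)

8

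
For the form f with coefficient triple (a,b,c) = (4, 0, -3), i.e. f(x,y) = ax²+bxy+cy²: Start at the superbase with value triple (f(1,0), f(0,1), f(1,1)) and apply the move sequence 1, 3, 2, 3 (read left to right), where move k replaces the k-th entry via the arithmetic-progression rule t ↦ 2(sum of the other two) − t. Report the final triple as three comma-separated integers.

start (4,-3,1) = (f(1,0),f(0,1),f(1,1))
replace slot 1: 2·((-3)+1) − 4 = -8 → (-8,-3,1)
replace slot 3: 2·((-8)+(-3)) − 1 = -23 → (-8,-3,-23)
replace slot 2: 2·((-8)+(-23)) − (-3) = -59 → (-8,-59,-23)
replace slot 3: 2·((-8)+(-59)) − (-23) = -111 → (-8,-59,-111)

-8,-59,-111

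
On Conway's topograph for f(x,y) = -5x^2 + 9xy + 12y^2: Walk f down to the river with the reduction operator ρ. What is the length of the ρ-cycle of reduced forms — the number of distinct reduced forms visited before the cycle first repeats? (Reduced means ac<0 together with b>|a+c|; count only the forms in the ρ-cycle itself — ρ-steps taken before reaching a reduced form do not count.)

D = 321, ⌊√D⌋ = 17
river: ρ → (12,15,-2)
river: ρ → (-2,17,4)
river: ρ → (4,15,-6)
river: ρ → (-6,9,10)
river: ρ → (10,11,-5)
river: ρ → (-5,9,12)
ρ-cycle length = 6 (tail of 0 descent steps not counted)

6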